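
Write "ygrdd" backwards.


Input string: 'ygrdd'
Operation: reverse character order
Original order: 'y' -> 'g' -> 'r' -> 'd' -> 'd'
Reversed order: 'd' -> 'd' -> 'r' -> 'g' -> 'y'
Result: ddrgy


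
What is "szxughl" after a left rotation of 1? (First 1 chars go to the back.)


Input: 'szxughl', shift = 1
Operation: split at index 1 and swap parts
Front part s[0:1] = 's'
Back part s[1:] = 'zxughl'
Rotated = back + front = 'zxughl' + 's'
Result: zxughls


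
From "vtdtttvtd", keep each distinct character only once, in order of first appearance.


Input: 'vtdtttvtd'
Operation: keep first occurrence of each character
Scan: s[0]='v' new -> keep; s[1]='t' new -> keep; s[2]='d' new -> keep; s[3]='t' seen -> skip; s[4]='t' seen -> skip; s[5]='t' seen -> skip; s[6]='v' seen -> skip; s[7]='t' seen -> skip; s[8]='d' seen -> skip
Result: vtd


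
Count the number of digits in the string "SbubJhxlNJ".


Input string: 'SbubJhxlNJ'
Operation: count digit characters (0-9)
Scan: 'S', 'b', 'u', 'b', 'J', 'h', 'x', 'l', 'N', 'J'
Digits found: 0
Result: 0


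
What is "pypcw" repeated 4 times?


Input string: 'pypcw'
Operation: repeat 4 times
Concatenation: 'pypcw' + 'pypcw' + 'pypcw' + 'pypcw'
Result: pypcwpypcwpypcwpypcw


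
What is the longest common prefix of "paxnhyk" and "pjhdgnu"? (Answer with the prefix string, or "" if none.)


String 1: 'paxnhyk'
String 2: 'pjhdgnu'
Compare position by position:
pos 0: 'p' vs 'p' match
pos 1: 'a' vs 'j' differ -> stop
Longest common prefix: "p" (length 1)


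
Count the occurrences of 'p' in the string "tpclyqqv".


Input string: 'tpclyqqv'
Target character: 'p'
Scan each position: s[1]='p'
Matches found at indices: 1
Total: 1


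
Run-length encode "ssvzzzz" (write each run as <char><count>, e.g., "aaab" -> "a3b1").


Input: 'ssvzzzz'
Operation: identify consecutive runs
Runs: 'ss' -> s2, 'v' -> v1, 'zzzz' -> z4
Encoded: s2v1z4


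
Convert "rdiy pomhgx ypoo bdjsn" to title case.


Input string: 'rdiy pomhgx ypoo bdjsn'
Operation: capitalize first letter of each word
Word transformations: 'rdiy'->'Rdiy', 'pomhgx'->'Pomhgx', 'ypoo'->'Ypoo', 'bdjsn'->'Bdjsn'
Result: Rdiy Pomhgx Ypoo Bdjsn


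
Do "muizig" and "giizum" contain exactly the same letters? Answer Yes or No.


String 1: 'muizig' -> sorted: 'giimuz'
String 2: 'giizum' -> sorted: 'giimuz'
Compare sorted forms: 'giimuz' == 'giimuz'
Anagram: Yes


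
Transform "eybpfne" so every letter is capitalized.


Input string: 'eybpfne'
Operation: convert each letter to uppercase
Mapping: 'e'->'E', 'y'->'Y', 'b'->'B', 'p'->'P', 'f'->'F', 'n'->'N', 'e'->'E'
Result: EYBPFNE


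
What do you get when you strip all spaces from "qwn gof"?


Input string: 'qwn gof'
Operation: remove all spaces
Words: 'qwn', 'gof'
Join without spaces: qwngof


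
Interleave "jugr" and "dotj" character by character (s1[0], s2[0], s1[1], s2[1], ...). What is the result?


String 1: 'jugr'
String 2: 'dotj'
Operation: alternate characters
Pairs: 'j'+'d', 'u'+'o', 'g'+'t', 'r'+'j'
Result: jduogtrj


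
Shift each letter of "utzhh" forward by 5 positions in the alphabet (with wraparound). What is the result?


Input: 'utzhh', shift = 5
Operation: for each letter, (position + 5) mod 26
Mapping: 'u'(20+5=25)->'z', 't'(19+5=24)->'y', 'z'(25+5=30, 30 mod 26=4)->'e', 'h'(7+5=12)->'m', 'h'(7+5=12)->'m'
Result: zyemm


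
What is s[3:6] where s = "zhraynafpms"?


Input string: 'zhraynafpms'
Operation: slice [3:6]
Extract characters: s[3]='a', s[4]='y', s[5]='n'
Result: ayn


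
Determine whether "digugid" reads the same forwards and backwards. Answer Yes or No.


Input string: 'digugid'
Reversed: 'digugid'
Compare pairs: s[0]='d' vs s[6]='d' (match), s[1]='i' vs s[5]='i' (match), s[2]='g' vs s[4]='g' (match)
Palindrome: Yes


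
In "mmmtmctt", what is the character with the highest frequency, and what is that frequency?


Input: 'mmmtmctt'
Operation: tally each character
Counts: 'c':1, 'm':4, 't':3
Maximum: 'm' appears 4 times


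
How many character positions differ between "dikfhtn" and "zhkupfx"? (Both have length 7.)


String 1: 'dikfhtn'
String 2: 'zhkupfx'
Compare each position: pos 0: 'd'!='z', pos 1: 'i'!='h', pos 2: 'k'=='k', pos 3: 'f'!='u', pos 4: 'h'!='p', pos 5: 't'!='f', pos 6: 'n'!='x'
Differing positions: 6
Hamming distance: 6


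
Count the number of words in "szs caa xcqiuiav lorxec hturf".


Input string: 'szs caa xcqiuiav lorxec hturf'
Operation: split by spaces
Words found: 'szs', 'caa', 'xcqiuiav', 'lorxec', 'hturf'
Word count: 5


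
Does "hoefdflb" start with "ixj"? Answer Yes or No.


Input string: 'hoefdflb'
Prefix to check: 'ixj'
First 3 characters of input: 'hoe'
Match: False
Result: No


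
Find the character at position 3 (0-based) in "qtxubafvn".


Input string: 'qtxubafvn'
Operation: get character at index 3
Index mapping: s[0]='q', s[1]='t', s[2]='x', s[3]='u'
Result: 'u'


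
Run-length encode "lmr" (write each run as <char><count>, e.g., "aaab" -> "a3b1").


Input: 'lmr'
Operation: identify consecutive runs
Runs: 'l' -> l1, 'm' -> m1, 'r' -> r1
Encoded: l1m1r1


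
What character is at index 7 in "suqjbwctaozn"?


Input string: 'suqjbwctaozn'
Operation: get character at index 7
Index mapping: s[0]='s', s[1]='u', s[2]='q', s[3]='j', s[4]='b', s[5]='w', s[6]='c', s[7]='t'
Result: 't'


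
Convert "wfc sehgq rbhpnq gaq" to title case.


Input string: 'wfc sehgq rbhpnq gaq'
Operation: capitalize first letter of each word
Word transformations: 'wfc'->'Wfc', 'sehgq'->'Sehgq', 'rbhpnq'->'Rbhpnq', 'gaq'->'Gaq'
Result: Wfc Sehgq Rbhpnq Gaq


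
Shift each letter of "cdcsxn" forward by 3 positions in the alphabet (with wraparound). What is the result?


Input: 'cdcsxn', shift = 3
Operation: for each letter, (position + 3) mod 26
Mapping: 'c'(2+3=5)->'f', 'd'(3+3=6)->'g', 'c'(2+3=5)->'f', 's'(18+3=21)->'v', 'x'(23+3=26, 26 mod 26=0)->'a', 'n'(13+3=16)->'q'
Result: fgfvaq


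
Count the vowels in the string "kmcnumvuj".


Input string: 'kmcnumvuj'
Operation: count vowels (a, e, i, o, u)
Scan: s[0]='k', s[1]='m', s[2]='c', s[3]='n', s[4]='u' (vowel), s[5]='m', s[6]='v', s[7]='u' (vowel), s[8]='j'
Vowels found: 2
Result: 2


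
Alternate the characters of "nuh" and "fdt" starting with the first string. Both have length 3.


String 1: 'nuh'
String 2: 'fdt'
Operation: alternate characters
Pairs: 'n'+'f', 'u'+'d', 'h'+'t'
Result: nfudht


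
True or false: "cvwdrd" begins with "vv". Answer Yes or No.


Input string: 'cvwdrd'
Prefix to check: 'vv'
First 2 characters of input: 'cv'
Match: False
Result: No


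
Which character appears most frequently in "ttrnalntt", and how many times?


Input: 'ttrnalntt'
Operation: tally each character
Counts: 'a':1, 'l':1, 'n':2, 'r':1, 't':4
Maximum: 't' appears 4 times


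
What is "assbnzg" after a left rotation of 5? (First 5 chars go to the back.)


Input: 'assbnzg', shift = 5
Operation: split at index 5 and swap parts
Front part s[0:5] = 'assbn'
Back part s[5:] = 'zg'
Rotated = back + front = 'zg' + 'assbn'
Result: zgassbn


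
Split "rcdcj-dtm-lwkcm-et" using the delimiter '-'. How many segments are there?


Input string: 'rcdcj-dtm-lwkcm-et'
Delimiter: '-'
Split result: 'rcdcj', 'dtm', 'lwkcm', 'et'
Number of parts: 4


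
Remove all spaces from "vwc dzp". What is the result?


Input string: 'vwc dzp'
Operation: remove all spaces
Words: 'vwc', 'dzp'
Join without spaces: vwcdzp


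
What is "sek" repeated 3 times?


Input string: 'sek'
Operation: repeat 3 times
Concatenation: 'sek' + 'sek' + 'sek'
Result: sekseksek


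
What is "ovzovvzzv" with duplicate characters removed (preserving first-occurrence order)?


Input: 'ovzovvzzv'
Operation: keep first occurrence of each character
Scan: s[0]='o' new -> keep; s[1]='v' new -> keep; s[2]='z' new -> keep; s[3]='o' seen -> skip; s[4]='v' seen -> skip; s[5]='v' seen -> skip; s[6]='z' seen -> skip; s[7]='z' seen -> skip; s[8]='v' seen -> skip
Result: ovz


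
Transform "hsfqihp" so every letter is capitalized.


Input string: 'hsfqihp'
Operation: convert each letter to uppercase
Mapping: 'h'->'H', 's'->'S', 'f'->'F', 'q'->'Q', 'i'->'I', 'h'->'H', 'p'->'P'
Result: HSFQIHP


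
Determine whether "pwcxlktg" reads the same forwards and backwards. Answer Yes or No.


Input string: 'pwcxlktg'
Reversed: 'gtklxcwp'
Compare pairs: s[0]='p' vs s[7]='g' (mismatch), s[1]='w' vs s[6]='t' (mismatch), s[2]='c' vs s[5]='k' (mismatch), s[3]='x' vs s[4]='l' (mismatch)
Palindrome: No


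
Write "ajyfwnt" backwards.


Input string: 'ajyfwnt'
Operation: reverse character order
Original order: 'a' -> 'j' -> 'y' -> 'f' -> 'w' -> 'n' -> 't'
Reversed order: 't' -> 'n' -> 'w' -> 'f' -> 'y' -> 'j' -> 'a'
Result: tnwfyja


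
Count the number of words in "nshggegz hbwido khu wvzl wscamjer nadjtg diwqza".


Input string: 'nshggegz hbwido khu wvzl wscamjer nadjtg diwqza'
Operation: split by spaces
Words found: 'nshggegz', 'hbwido', 'khu', 'wvzl', 'wscamjer', 'nadjtg', 'diwqza'
Word count: 7


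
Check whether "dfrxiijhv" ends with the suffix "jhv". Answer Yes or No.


Input string: 'dfrxiijhv'
Suffix to check: 'jhv'
Last 3 characters of input: 'jhv'
Match: True
Result: Yes


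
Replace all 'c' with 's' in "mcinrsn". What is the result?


Input string: 'mcinrsn'
Operation: replace 'c' with 's'
Positions of 'c': 1
After replacement: msinrsn


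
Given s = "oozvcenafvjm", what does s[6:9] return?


Input string: 'oozvcenafvjm'
Operation: slice [6:9]
Extract characters: s[6]='n', s[7]='a', s[8]='f'
Result: naf


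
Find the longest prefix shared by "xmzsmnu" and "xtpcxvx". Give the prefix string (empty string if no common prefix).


String 1: 'xmzsmnu'
String 2: 'xtpcxvx'
Compare position by position:
pos 0: 'x' vs 'x' match
pos 1: 'm' vs 't' differ -> stop
Longest common prefix: "x" (length 1)


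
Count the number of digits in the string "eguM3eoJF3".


Input string: 'eguM3eoJF3'
Operation: count digit characters (0-9)
Scan: 'e', 'g', 'u', 'M', '3'(digit), 'e', 'o', 'J', 'F', '3'(digit)
Digits found: 2
Result: 2


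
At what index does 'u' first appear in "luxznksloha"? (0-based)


Input string: 'luxznksloha'
Target: 'u'
Scanning left to right: s[0]='l', s[1]='u'
First match at index: 1


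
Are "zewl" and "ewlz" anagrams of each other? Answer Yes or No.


String 1: 'zewl' -> sorted: 'elwz'
String 2: 'ewlz' -> sorted: 'elwz'
Compare sorted forms: 'elwz' == 'elwz'
Anagram: Yes


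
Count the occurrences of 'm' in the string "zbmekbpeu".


Input string: 'zbmekbpeu'
Target character: 'm'
Scan each position: s[2]='m'
Matches found at indices: 2
Total: 1


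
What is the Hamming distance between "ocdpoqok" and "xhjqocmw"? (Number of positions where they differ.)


String 1: 'ocdpoqok'
String 2: 'xhjqocmw'
Compare each position: pos 0: 'o'!='x', pos 1: 'c'!='h', pos 2: 'd'!='j', pos 3: 'p'!='q', pos 4: 'o'=='o', pos 5: 'q'!='c', pos 6: 'o'!='m', pos 7: 'k'!='w'
Differing positions: 7
Hamming distance: 7


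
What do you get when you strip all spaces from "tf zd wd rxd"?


Input string: 'tf zd wd rxd'
Operation: remove all spaces
Words: 'tf', 'zd', 'wd', 'rxd'
Join without spaces: tfzdwdrxd


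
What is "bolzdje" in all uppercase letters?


Input string: 'bolzdje'
Operation: convert each letter to uppercase
Mapping: 'b'->'B', 'o'->'O', 'l'->'L', 'z'->'Z', 'd'->'D', 'j'->'J', 'e'->'E'
Result: BOLZDJE


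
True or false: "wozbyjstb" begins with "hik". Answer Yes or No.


Input string: 'wozbyjstb'
Prefix to check: 'hik'
First 3 characters of input: 'woz'
Match: False
Result: No


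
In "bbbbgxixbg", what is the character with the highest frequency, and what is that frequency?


Input: 'bbbbgxixbg'
Operation: tally each character
Counts: 'b':5, 'g':2, 'i':1, 'x':2
Maximum: 'b' appears 5 times


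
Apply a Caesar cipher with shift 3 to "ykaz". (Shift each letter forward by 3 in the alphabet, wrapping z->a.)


Input: 'ykaz', shift = 3
Operation: for each letter, (position + 3) mod 26
Mapping: 'y'(24+3=27, 27 mod 26=1)->'b', 'k'(10+3=13)->'n', 'a'(0+3=3)->'d', 'z'(25+3=28, 28 mod 26=2)->'c'
Result: bndc


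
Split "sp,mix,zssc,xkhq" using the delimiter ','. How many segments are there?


Input string: 'sp,mix,zssc,xkhq'
Delimiter: ','
Split result: 'sp', 'mix', 'zssc', 'xkhq'
Number of parts: 4


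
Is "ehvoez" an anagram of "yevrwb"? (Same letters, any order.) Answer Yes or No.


String 1: 'yevrwb' -> sorted: 'bervwy'
String 2: 'ehvoez' -> sorted: 'eehovz'
Compare sorted forms: 'bervwy' != 'eehovz'
Anagram: No


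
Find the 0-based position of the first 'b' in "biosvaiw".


Input string: 'biosvaiw'
Target: 'b'
Scanning left to right: s[0]='b'
First match at index: 0


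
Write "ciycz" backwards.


Input string: 'ciycz'
Operation: reverse character order
Original order: 'c' -> 'i' -> 'y' -> 'c' -> 'z'
Reversed order: 'z' -> 'c' -> 'y' -> 'i' -> 'c'
Result: zcyic


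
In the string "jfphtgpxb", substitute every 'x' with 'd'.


Input string: 'jfphtgpxb'
Operation: replace 'x' with 'd'
Positions of 'x': 7
After replacement: jfphtgpdb


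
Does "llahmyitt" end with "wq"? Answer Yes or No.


Input string: 'llahmyitt'
Suffix to check: 'wq'
Last 2 characters of input: 'tt'
Match: False
Result: No


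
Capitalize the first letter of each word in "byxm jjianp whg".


Input string: 'byxm jjianp whg'
Operation: capitalize first letter of each word
Word transformations: 'byxm'->'Byxm', 'jjianp'->'Jjianp', 'whg'->'Whg'
Result: Byxm Jjianp Whg


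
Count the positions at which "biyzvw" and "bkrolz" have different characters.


String 1: 'biyzvw'
String 2: 'bkrolz'
Compare each position: pos 0: 'b'=='b', pos 1: 'i'!='k', pos 2: 'y'!='r', pos 3: 'z'!='o', pos 4: 'v'!='l', pos 5: 'w'!='z'
Differing positions: 5
Hamming distance: 5


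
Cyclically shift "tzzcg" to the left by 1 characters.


Input: 'tzzcg', shift = 1
Operation: split at index 1 and swap parts
Front part s[0:1] = 't'
Back part s[1:] = 'zzcg'
Rotated = back + front = 'zzcg' + 't'
Result: zzcgt


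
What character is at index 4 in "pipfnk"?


Input string: 'pipfnk'
Operation: get character at index 4
Index mapping: s[0]='p', s[1]='i', s[2]='p', s[3]='f', s[4]='n'
Result: 'n'


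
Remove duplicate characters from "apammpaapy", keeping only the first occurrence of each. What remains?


Input: 'apammpaapy'
Operation: keep first occurrence of each character
Scan: s[0]='a' new -> keep; s[1]='p' new -> keep; s[2]='a' seen -> skip; s[3]='m' new -> keep; s[4]='m' seen -> skip; s[5]='p' seen -> skip; s[6]='a' seen -> skip; s[7]='a' seen -> skip; s[8]='p' seen -> skip; s[9]='y' new -> keep
Result: apmy


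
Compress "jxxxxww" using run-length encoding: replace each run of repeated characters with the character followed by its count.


Input: 'jxxxxww'
Operation: identify consecutive runs
Runs: 'j' -> j1, 'xxxx' -> x4, 'ww' -> w2
Encoded: j1x4w2


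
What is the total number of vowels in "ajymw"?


Input string: 'ajymw'
Operation: count vowels (a, e, i, o, u)
Scan: s[0]='a' (vowel), s[1]='j', s[2]='y', s[3]='m', s[4]='w'
Vowels found: 1
Result: 1


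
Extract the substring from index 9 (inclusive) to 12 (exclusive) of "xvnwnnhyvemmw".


Input string: 'xvnwnnhyvemmw'
Operation: slice [9:12]
Extract characters: s[9]='e', s[10]='m', s[11]='m'
Result: emm


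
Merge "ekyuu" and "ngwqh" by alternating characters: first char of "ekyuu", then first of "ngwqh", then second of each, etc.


String 1: 'ekyuu'
String 2: 'ngwqh'
Operation: alternate characters
Pairs: 'e'+'n', 'k'+'g', 'y'+'w', 'u'+'q', 'u'+'h'
Result: enkgywuquh


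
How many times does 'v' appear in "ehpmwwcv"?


Input string: 'ehpmwwcv'
Target character: 'v'
Scan each position: s[7]='v'
Matches found at indices: 7
Total: 1


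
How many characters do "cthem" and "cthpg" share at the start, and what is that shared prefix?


String 1: 'cthem'
String 2: 'cthpg'
Compare position by position:
pos 0: 'c' vs 'c' match
pos 1: 't' vs 't' match
pos 2: 'h' vs 'h' match
pos 3: 'e' vs 'p' differ -> stop
Longest common prefix: "cth" (length 3)


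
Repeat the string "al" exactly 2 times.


Input string: 'al'
Operation: repeat 2 times
Concatenation: 'al' + 'al'
Result: alal


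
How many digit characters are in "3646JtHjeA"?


Input string: '3646JtHjeA'
Operation: count digit characters (0-9)
Scan: '3'(digit), '6'(digit), '4'(digit), '6'(digit), 'J', 't', 'H', 'j', 'e', 'A'
Digits found: 4
Result: 4


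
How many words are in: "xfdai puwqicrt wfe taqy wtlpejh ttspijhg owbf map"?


Input string: 'xfdai puwqicrt wfe taqy wtlpejh ttspijhg owbf map'
Operation: split by spaces
Words found: 'xfdai', 'puwqicrt', 'wfe', 'taqy', 'wtlpejh', 'ttspijhg', 'owbf', 'map'
Word count: 8


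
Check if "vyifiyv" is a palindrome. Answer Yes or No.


Input string: 'vyifiyv'
Reversed: 'vyifiyv'
Compare pairs: s[0]='v' vs s[6]='v' (match), s[1]='y' vs s[5]='y' (match), s[2]='i' vs s[4]='i' (match)
Palindrome: Yes


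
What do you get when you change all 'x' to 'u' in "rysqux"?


Input string: 'rysqux'
Operation: replace 'x' with 'u'
Positions of 'x': 5
After replacement: rysquu


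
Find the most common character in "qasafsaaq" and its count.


Input: 'qasafsaaq'
Operation: tally each character
Counts: 'a':4, 'f':1, 'q':2, 's':2
Maximum: 'a' appears 4 times


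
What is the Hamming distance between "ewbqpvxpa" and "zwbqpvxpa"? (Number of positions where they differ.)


String 1: 'ewbqpvxpa'
String 2: 'zwbqpvxpa'
Compare each position: pos 0: 'e'!='z', pos 1: 'w'=='w', pos 2: 'b'=='b', pos 3: 'q'=='q', pos 4: 'p'=='p', pos 5: 'v'=='v', pos 6: 'x'=='x', pos 7: 'p'=='p', pos 8: 'a'=='a'
Differing positions: 1
Hamming distance: 1


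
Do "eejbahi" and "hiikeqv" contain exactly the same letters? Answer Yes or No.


String 1: 'eejbahi' -> sorted: 'abeehij'
String 2: 'hiikeqv' -> sorted: 'ehiikqv'
Compare sorted forms: 'abeehij' != 'ehiikqv'
Anagram: No


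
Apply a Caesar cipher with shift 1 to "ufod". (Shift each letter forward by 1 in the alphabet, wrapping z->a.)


Input: 'ufod', shift = 1
Operation: for each letter, (position + 1) mod 26
Mapping: 'u'(20+1=21)->'v', 'f'(5+1=6)->'g', 'o'(14+1=15)->'p', 'd'(3+1=4)->'e'
Result: vgpe


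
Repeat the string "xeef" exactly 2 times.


Input string: 'xeef'
Operation: repeat 2 times
Concatenation: 'xeef' + 'xeef'
Result: xeefxeef


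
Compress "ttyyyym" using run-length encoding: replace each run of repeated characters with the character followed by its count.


Input: 'ttyyyym'
Operation: identify consecutive runs
Runs: 'tt' -> t2, 'yyyy' -> y4, 'm' -> m1
Encoded: t2y4m1


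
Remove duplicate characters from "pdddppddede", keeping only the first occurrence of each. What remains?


Input: 'pdddppddede'
Operation: keep first occurrence of each character
Scan: s[0]='p' new -> keep; s[1]='d' new -> keep; s[2]='d' seen -> skip; s[3]='d' seen -> skip; s[4]='p' seen -> skip; s[5]='p' seen -> skip; s[6]='d' seen -> skip; s[7]='d' seen -> skip; s[8]='e' new -> keep; s[9]='d' seen -> skip; s[10]='e' seen -> skip
Result: pde


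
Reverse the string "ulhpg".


Input string: 'ulhpg'
Operation: reverse character order
Original order: 'u' -> 'l' -> 'h' -> 'p' -> 'g'
Reversed order: 'g' -> 'p' -> 'h' -> 'l' -> 'u'
Result: gphlu


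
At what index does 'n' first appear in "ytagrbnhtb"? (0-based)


Input string: 'ytagrbnhtb'
Target: 'n'
Scanning left to right: s[0]='y', s[1]='t', s[2]='a', s[3]='g', s[4]='r', s[5]='b', s[6]='n'
First match at index: 6


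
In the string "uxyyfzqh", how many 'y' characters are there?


Input string: 'uxyyfzqh'
Target character: 'y'
Scan each position: s[2]='y', s[3]='y'
Matches found at indices: 2, 3
Total: 2


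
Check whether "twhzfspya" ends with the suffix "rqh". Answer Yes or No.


Input string: 'twhzfspya'
Suffix to check: 'rqh'
Last 3 characters of input: 'pya'
Match: False
Result: No


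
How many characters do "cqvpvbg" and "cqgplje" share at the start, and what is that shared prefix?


String 1: 'cqvpvbg'
String 2: 'cqgplje'
Compare position by position:
pos 0: 'c' vs 'c' match
pos 1: 'q' vs 'q' match
pos 2: 'v' vs 'g' differ -> stop
Longest common prefix: "cq" (length 2)


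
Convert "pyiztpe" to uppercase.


Input string: 'pyiztpe'
Operation: convert each letter to uppercase
Mapping: 'p'->'P', 'y'->'Y', 'i'->'I', 'z'->'Z', 't'->'T', 'p'->'P', 'e'->'E'
Result: PYIZTPE


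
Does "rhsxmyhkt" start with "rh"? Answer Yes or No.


Input string: 'rhsxmyhkt'
Prefix to check: 'rh'
First 2 characters of input: 'rh'
Match: True
Result: Yes


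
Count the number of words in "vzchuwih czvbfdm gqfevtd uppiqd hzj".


Input string: 'vzchuwih czvbfdm gqfevtd uppiqd hzj'
Operation: split by spaces
Words found: 'vzchuwih', 'czvbfdm', 'gqfevtd', 'uppiqd', 'hzj'
Word count: 5


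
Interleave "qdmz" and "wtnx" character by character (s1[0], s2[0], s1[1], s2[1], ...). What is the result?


String 1: 'qdmz'
String 2: 'wtnx'
Operation: alternate characters
Pairs: 'q'+'w', 'd'+'t', 'm'+'n', 'z'+'x'
Result: qwdtmnzx


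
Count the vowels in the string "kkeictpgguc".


Input string: 'kkeictpgguc'
Operation: count vowels (a, e, i, o, u)
Scan: s[0]='k', s[1]='k', s[2]='e' (vowel), s[3]='i' (vowel), s[4]='c', s[5]='t', s[6]='p', s[7]='g', s[8]='g', s[9]='u' (vowel), s[10]='c'
Vowels found: 3
Result: 3


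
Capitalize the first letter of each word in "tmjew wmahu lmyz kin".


Input string: 'tmjew wmahu lmyz kin'
Operation: capitalize first letter of each word
Word transformations: 'tmjew'->'Tmjew', 'wmahu'->'Wmahu', 'lmyz'->'Lmyz', 'kin'->'Kin'
Result: Tmjew Wmahu Lmyz Kin


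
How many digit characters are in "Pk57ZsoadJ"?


Input string: 'Pk57ZsoadJ'
Operation: count digit characters (0-9)
Scan: 'P', 'k', '5'(digit), '7'(digit), 'Z', 's', 'o', 'a', 'd', 'J'
Digits found: 2
Result: 2


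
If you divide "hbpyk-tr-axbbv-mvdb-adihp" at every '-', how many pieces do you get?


Input string: 'hbpyk-tr-axbbv-mvdb-adihp'
Delimiter: '-'
Split result: 'hbpyk', 'tr', 'axbbv', 'mvdb', 'adihp'
Number of parts: 5


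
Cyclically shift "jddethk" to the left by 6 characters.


Input: 'jddethk', shift = 6
Operation: split at index 6 and swap parts
Front part s[0:6] = 'jddeth'
Back part s[6:] = 'k'
Rotated = back + front = 'k' + 'jddeth'
Result: kjddeth


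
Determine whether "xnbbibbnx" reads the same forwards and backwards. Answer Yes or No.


Input string: 'xnbbibbnx'
Reversed: 'xnbbibbnx'
Compare pairs: s[0]='x' vs s[8]='x' (match), s[1]='n' vs s[7]='n' (match), s[2]='b' vs s[6]='b' (match), s[3]='b' vs s[5]='b' (match)
Palindrome: Yes


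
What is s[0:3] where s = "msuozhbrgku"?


Input string: 'msuozhbrgku'
Operation: slice [0:3]
Extract characters: s[0]='m', s[1]='s', s[2]='u'
Result: msu


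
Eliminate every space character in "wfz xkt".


Input string: 'wfz xkt'
Operation: remove all spaces
Words: 'wfz', 'xkt'
Join without spaces: wfzxkt


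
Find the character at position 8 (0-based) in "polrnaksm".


Input string: 'polrnaksm'
Operation: get character at index 8
Index mapping: s[0]='p', s[1]='o', s[2]='l', s[3]='r', s[4]='n', s[5]='a', s[6]='k', s[7]='s', s[8]='m'
Result: 'm'


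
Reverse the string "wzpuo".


Input string: 'wzpuo'
Operation: reverse character order
Original order: 'w' -> 'z' -> 'p' -> 'u' -> 'o'
Reversed order: 'o' -> 'u' -> 'p' -> 'z' -> 'w'
Result: oupzw


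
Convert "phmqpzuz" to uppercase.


Input string: 'phmqpzuz'
Operation: convert each letter to uppercase
Mapping: 'p'->'P', 'h'->'H', 'm'->'M', 'q'->'Q', 'p'->'P', 'z'->'Z', 'u'->'U', 'z'->'Z'
Result: PHMQPZUZ


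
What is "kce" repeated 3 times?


Input string: 'kce'
Operation: repeat 3 times
Concatenation: 'kce' + 'kce' + 'kce'
Result: kcekcekce


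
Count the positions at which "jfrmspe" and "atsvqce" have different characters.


String 1: 'jfrmspe'
String 2: 'atsvqce'
Compare each position: pos 0: 'j'!='a', pos 1: 'f'!='t', pos 2: 'r'!='s', pos 3: 'm'!='v', pos 4: 's'!='q', pos 5: 'p'!='c', pos 6: 'e'=='e'
Differing positions: 6
Hamming distance: 6


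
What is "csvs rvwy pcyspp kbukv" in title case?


Input string: 'csvs rvwy pcyspp kbukv'
Operation: capitalize first letter of each word
Word transformations: 'csvs'->'Csvs', 'rvwy'->'Rvwy', 'pcyspp'->'Pcyspp', 'kbukv'->'Kbukv'
Result: Csvs Rvwy Pcyspp Kbukv


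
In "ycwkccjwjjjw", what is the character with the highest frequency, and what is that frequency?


Input: 'ycwkccjwjjjw'
Operation: tally each character
Counts: 'c':3, 'j':4, 'k':1, 'w':3, 'y':1
Maximum: 'j' appears 4 times


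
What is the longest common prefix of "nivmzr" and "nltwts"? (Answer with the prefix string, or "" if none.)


String 1: 'nivmzr'
String 2: 'nltwts'
Compare position by position:
pos 0: 'n' vs 'n' match
pos 1: 'i' vs 'l' differ -> stop
Longest common prefix: "n" (length 1)


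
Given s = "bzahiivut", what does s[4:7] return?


Input string: 'bzahiivut'
Operation: slice [4:7]
Extract characters: s[4]='i', s[5]='i', s[6]='v'
Result: iiv


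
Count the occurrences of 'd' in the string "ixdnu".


Input string: 'ixdnu'
Target character: 'd'
Scan each position: s[2]='d'
Matches found at indices: 2
Total: 1


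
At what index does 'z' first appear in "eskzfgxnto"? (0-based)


Input string: 'eskzfgxnto'
Target: 'z'
Scanning left to right: s[0]='e', s[1]='s', s[2]='k', s[3]='z'
First match at index: 3


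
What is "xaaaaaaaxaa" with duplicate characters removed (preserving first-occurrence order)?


Input: 'xaaaaaaaxaa'
Operation: keep first occurrence of each character
Scan: s[0]='x' new -> keep; s[1]='a' new -> keep; s[2]='a' seen -> skip; s[3]='a' seen -> skip; s[4]='a' seen -> skip; s[5]='a' seen -> skip; s[6]='a' seen -> skip; s[7]='a' seen -> skip; s[8]='x' seen -> skip; s[9]='a' seen -> skip; s[10]='a' seen -> skip
Result: xa


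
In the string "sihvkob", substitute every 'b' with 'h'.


Input string: 'sihvkob'
Operation: replace 'b' with 'h'
Positions of 'b': 6
After replacement: sihvkoh


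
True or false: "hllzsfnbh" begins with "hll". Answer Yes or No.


Input string: 'hllzsfnbh'
Prefix to check: 'hll'
First 3 characters of input: 'hll'
Match: True
Result: Yes


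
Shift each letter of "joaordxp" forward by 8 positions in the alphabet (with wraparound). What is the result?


Input: 'joaordxp', shift = 8
Operation: for each letter, (position + 8) mod 26
Mapping: 'j'(9+8=17)->'r', 'o'(14+8=22)->'w', 'a'(0+8=8)->'i', 'o'(14+8=22)->'w', 'r'(17+8=25)->'z', 'd'(3+8=11)->'l', 'x'(23+8=31, 31 mod 26=5)->'f', 'p'(15+8=23)->'x'
Result: rwiwzlfx


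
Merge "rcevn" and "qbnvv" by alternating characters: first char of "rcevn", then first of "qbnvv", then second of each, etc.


String 1: 'rcevn'
String 2: 'qbnvv'
Operation: alternate characters
Pairs: 'r'+'q', 'c'+'b', 'e'+'n', 'v'+'v', 'n'+'v'
Result: rqcbenvvnv


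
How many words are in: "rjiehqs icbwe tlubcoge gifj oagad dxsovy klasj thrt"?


Input string: 'rjiehqs icbwe tlubcoge gifj oagad dxsovy klasj thrt'
Operation: split by spaces
Words found: 'rjiehqs', 'icbwe', 'tlubcoge', 'gifj', 'oagad', 'dxsovy', 'klasj', 'thrt'
Word count: 8


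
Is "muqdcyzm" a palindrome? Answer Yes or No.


Input string: 'muqdcyzm'
Reversed: 'mzycdqum'
Compare pairs: s[0]='m' vs s[7]='m' (match), s[1]='u' vs s[6]='z' (mismatch), s[2]='q' vs s[5]='y' (mismatch), s[3]='d' vs s[4]='c' (mismatch)
Palindrome: No


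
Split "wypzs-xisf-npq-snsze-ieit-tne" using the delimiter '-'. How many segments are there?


Input string: 'wypzs-xisf-npq-snsze-ieit-tne'
Delimiter: '-'
Split result: 'wypzs', 'xisf', 'npq', 'snsze', 'ieit', 'tne'
Number of parts: 6


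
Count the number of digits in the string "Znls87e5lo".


Input string: 'Znls87e5lo'
Operation: count digit characters (0-9)
Scan: 'Z', 'n', 'l', 's', '8'(digit), '7'(digit), 'e', '5'(digit), 'l', 'o'
Digits found: 3
Result: 3


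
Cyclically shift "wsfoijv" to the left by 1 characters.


Input: 'wsfoijv', shift = 1
Operation: split at index 1 and swap parts
Front part s[0:1] = 'w'
Back part s[1:] = 'sfoijv'
Rotated = back + front = 'sfoijv' + 'w'
Result: sfoijvw


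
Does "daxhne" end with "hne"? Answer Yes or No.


Input string: 'daxhne'
Suffix to check: 'hne'
Last 3 characters of input: 'hne'
Match: True
Result: Yes


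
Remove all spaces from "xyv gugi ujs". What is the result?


Input string: 'xyv gugi ujs'
Operation: remove all spaces
Words: 'xyv', 'gugi', 'ujs'
Join without spaces: xyvgugiujs


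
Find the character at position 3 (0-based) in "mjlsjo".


Input string: 'mjlsjo'
Operation: get character at index 3
Index mapping: s[0]='m', s[1]='j', s[2]='l', s[3]='s'
Result: 's'


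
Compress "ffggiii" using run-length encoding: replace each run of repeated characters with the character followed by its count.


Input: 'ffggiii'
Operation: identify consecutive runs
Runs: 'ff' -> f2, 'gg' -> g2, 'iii' -> i3
Encoded: f2g2i3


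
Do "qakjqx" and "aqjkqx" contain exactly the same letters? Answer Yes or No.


String 1: 'qakjqx' -> sorted: 'ajkqqx'
String 2: 'aqjkqx' -> sorted: 'ajkqqx'
Compare sorted forms: 'ajkqqx' == 'ajkqqx'
Anagram: Yes


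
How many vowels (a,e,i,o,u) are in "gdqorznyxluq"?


Input string: 'gdqorznyxluq'
Operation: count vowels (a, e, i, o, u)
Scan: s[0]='g', s[1]='d', s[2]='q', s[3]='o' (vowel), s[4]='r', s[5]='z', s[6]='n', s[7]='y', s[8]='x', s[9]='l', s[10]='u' (vowel), s[11]='q'
Vowels found: 2
Result: 2


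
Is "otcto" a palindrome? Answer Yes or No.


Input string: 'otcto'
Reversed: 'otcto'
Compare pairs: s[0]='o' vs s[4]='o' (match), s[1]='t' vs s[3]='t' (match)
Palindrome: Yes


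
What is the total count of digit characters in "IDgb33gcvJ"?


Input string: 'IDgb33gcvJ'
Operation: count digit characters (0-9)
Scan: 'I', 'D', 'g', 'b', '3'(digit), '3'(digit), 'g', 'c', 'v', 'J'
Digits found: 2
Result: 2


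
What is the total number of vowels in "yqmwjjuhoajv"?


Input string: 'yqmwjjuhoajv'
Operation: count vowels (a, e, i, o, u)
Scan: s[0]='y', s[1]='q', s[2]='m', s[3]='w', s[4]='j', s[5]='j', s[6]='u' (vowel), s[7]='h', s[8]='o' (vowel), s[9]='a' (vowel), s[10]='j', s[11]='v'
Vowels found: 3
Result: 3


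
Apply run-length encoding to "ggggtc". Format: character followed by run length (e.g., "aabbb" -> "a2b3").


Input: 'ggggtc'
Operation: identify consecutive runs
Runs: 'gggg' -> g4, 't' -> t1, 'c' -> c1
Encoded: g4t1c1


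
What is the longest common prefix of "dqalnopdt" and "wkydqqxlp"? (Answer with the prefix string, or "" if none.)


String 1: 'dqalnopdt'
String 2: 'wkydqqxlp'
Compare position by position:
pos 0: 'd' vs 'w' differ -> stop
Longest common prefix: "" (length 0)


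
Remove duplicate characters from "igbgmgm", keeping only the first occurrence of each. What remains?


Input: 'igbgmgm'
Operation: keep first occurrence of each character
Scan: s[0]='i' new -> keep; s[1]='g' new -> keep; s[2]='b' new -> keep; s[3]='g' seen -> skip; s[4]='m' new -> keep; s[5]='g' seen -> skip; s[6]='m' seen -> skip
Result: igbm


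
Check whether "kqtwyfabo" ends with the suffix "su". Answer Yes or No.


Input string: 'kqtwyfabo'
Suffix to check: 'su'
Last 2 characters of input: 'bo'
Match: False
Result: No


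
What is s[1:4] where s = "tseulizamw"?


Input string: 'tseulizamw'
Operation: slice [1:4]
Extract characters: s[1]='s', s[2]='e', s[3]='u'
Result: seu


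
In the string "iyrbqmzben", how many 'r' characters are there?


Input string: 'iyrbqmzben'
Target character: 'r'
Scan each position: s[2]='r'
Matches found at indices: 2
Total: 1


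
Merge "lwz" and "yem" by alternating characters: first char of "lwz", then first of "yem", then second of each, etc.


String 1: 'lwz'
String 2: 'yem'
Operation: alternate characters
Pairs: 'l'+'y', 'w'+'e', 'z'+'m'
Result: lywezm


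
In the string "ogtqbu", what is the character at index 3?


Input string: 'ogtqbu'
Operation: get character at index 3
Index mapping: s[0]='o', s[1]='g', s[2]='t', s[3]='q'
Result: 'q'


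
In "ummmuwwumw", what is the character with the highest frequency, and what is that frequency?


Input: 'ummmuwwumw'
Operation: tally each character
Counts: 'm':4, 'u':3, 'w':3
Maximum: 'm' appears 4 times


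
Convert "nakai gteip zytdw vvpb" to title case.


Input string: 'nakai gteip zytdw vvpb'
Operation: capitalize first letter of each word
Word transformations: 'nakai'->'Nakai', 'gteip'->'Gteip', 'zytdw'->'Zytdw', 'vvpb'->'Vvpb'
Result: Nakai Gteip Zytdw Vvpb


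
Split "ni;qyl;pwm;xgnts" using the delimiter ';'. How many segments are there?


Input string: 'ni;qyl;pwm;xgnts'
Delimiter: ';'
Split result: 'ni', 'qyl', 'pwm', 'xgnts'
Number of parts: 4


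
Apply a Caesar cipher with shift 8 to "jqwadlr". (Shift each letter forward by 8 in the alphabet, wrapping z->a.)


Input: 'jqwadlr', shift = 8
Operation: for each letter, (position + 8) mod 26
Mapping: 'j'(9+8=17)->'r', 'q'(16+8=24)->'y', 'w'(22+8=30, 30 mod 26=4)->'e', 'a'(0+8=8)->'i', 'd'(3+8=11)->'l', 'l'(11+8=19)->'t', 'r'(17+8=25)->'z'
Result: ryeiltz


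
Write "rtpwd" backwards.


Input string: 'rtpwd'
Operation: reverse character order
Original order: 'r' -> 't' -> 'p' -> 'w' -> 'd'
Reversed order: 'd' -> 'w' -> 'p' -> 't' -> 'r'
Result: dwptr


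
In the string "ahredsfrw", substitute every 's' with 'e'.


Input string: 'ahredsfrw'
Operation: replace 's' with 'e'
Positions of 's': 5
After replacement: ahredefrw


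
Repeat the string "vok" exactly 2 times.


Input string: 'vok'
Operation: repeat 2 times
Concatenation: 'vok' + 'vok'
Result: vokvok


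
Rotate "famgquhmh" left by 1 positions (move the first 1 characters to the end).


Input: 'famgquhmh', shift = 1
Operation: split at index 1 and swap parts
Front part s[0:1] = 'f'
Back part s[1:] = 'amgquhmh'
Rotated = back + front = 'amgquhmh' + 'f'
Result: amgquhmhf


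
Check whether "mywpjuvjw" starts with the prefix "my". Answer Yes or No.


Input string: 'mywpjuvjw'
Prefix to check: 'my'
First 2 characters of input: 'my'
Match: True
Result: Yes


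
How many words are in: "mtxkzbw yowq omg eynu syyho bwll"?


Input string: 'mtxkzbw yowq omg eynu syyho bwll'
Operation: split by spaces
Words found: 'mtxkzbw', 'yowq', 'omg', 'eynu', 'syyho', 'bwll'
Word count: 6


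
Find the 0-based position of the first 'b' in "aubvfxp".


Input string: 'aubvfxp'
Target: 'b'
Scanning left to right: s[0]='a', s[1]='u', s[2]='b'
First match at index: 2


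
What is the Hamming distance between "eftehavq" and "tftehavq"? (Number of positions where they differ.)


String 1: 'eftehavq'
String 2: 'tftehavq'
Compare each position: pos 0: 'e'!='t', pos 1: 'f'=='f', pos 2: 't'=='t', pos 3: 'e'=='e', pos 4: 'h'=='h', pos 5: 'a'=='a', pos 6: 'v'=='v', pos 7: 'q'=='q'
Differing positions: 1
Hamming distance: 1


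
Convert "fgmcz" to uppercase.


Input string: 'fgmcz'
Operation: convert each letter to uppercase
Mapping: 'f'->'F', 'g'->'G', 'm'->'M', 'c'->'C', 'z'->'Z'
Result: FGMCZ


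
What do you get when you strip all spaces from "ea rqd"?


Input string: 'ea rqd'
Operation: remove all spaces
Words: 'ea', 'rqd'
Join without spaces: earqd


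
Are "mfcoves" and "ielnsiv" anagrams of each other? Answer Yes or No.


String 1: 'mfcoves' -> sorted: 'cefmosv'
String 2: 'ielnsiv' -> sorted: 'eiilnsv'
Compare sorted forms: 'cefmosv' != 'eiilnsv'
Anagram: No


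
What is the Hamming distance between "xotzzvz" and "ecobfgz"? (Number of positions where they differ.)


String 1: 'xotzzvz'
String 2: 'ecobfgz'
Compare each position: pos 0: 'x'!='e', pos 1: 'o'!='c', pos 2: 't'!='o', pos 3: 'z'!='b', pos 4: 'z'!='f', pos 5: 'v'!='g', pos 6: 'z'=='z'
Differing positions: 6
Hamming distance: 6


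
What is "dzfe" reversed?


Input string: 'dzfe'
Operation: reverse character order
Original order: 'd' -> 'z' -> 'f' -> 'e'
Reversed order: 'e' -> 'f' -> 'z' -> 'd'
Result: efzd


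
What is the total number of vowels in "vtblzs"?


Input string: 'vtblzs'
Operation: count vowels (a, e, i, o, u)
Scan: s[0]='v', s[1]='t', s[2]='b', s[3]='l', s[4]='z', s[5]='s'
Vowels found: 0
Result: 0


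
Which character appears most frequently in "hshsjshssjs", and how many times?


Input: 'hshsjshssjs'
Operation: tally each character
Counts: 'h':3, 'j':2, 's':6
Maximum: 's' appears 6 times


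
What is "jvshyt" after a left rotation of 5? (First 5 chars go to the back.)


Input: 'jvshyt', shift = 5
Operation: split at index 5 and swap parts
Front part s[0:5] = 'jvshy'
Back part s[5:] = 't'
Rotated = back + front = 't' + 'jvshy'
Result: tjvshy


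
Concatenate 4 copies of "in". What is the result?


Input string: 'in'
Operation: repeat 4 times
Concatenation: 'in' + 'in' + 'in' + 'in'
Result: inininin


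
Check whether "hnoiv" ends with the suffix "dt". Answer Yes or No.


Input string: 'hnoiv'
Suffix to check: 'dt'
Last 2 characters of input: 'iv'
Match: False
Result: No


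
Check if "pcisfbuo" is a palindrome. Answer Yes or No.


Input string: 'pcisfbuo'
Reversed: 'oubfsicp'
Compare pairs: s[0]='p' vs s[7]='o' (mismatch), s[1]='c' vs s[6]='u' (mismatch), s[2]='i' vs s[5]='b' (mismatch), s[3]='s' vs s[4]='f' (mismatch)
Palindrome: No


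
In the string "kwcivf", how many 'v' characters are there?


Input string: 'kwcivf'
Target character: 'v'
Scan each position: s[4]='v'
Matches found at indices: 4
Total: 1


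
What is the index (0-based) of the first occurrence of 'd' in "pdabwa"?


Input string: 'pdabwa'
Target: 'd'
Scanning left to right: s[0]='p', s[1]='d'
First match at index: 1


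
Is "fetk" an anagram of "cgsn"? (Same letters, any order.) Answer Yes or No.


String 1: 'cgsn' -> sorted: 'cgns'
String 2: 'fetk' -> sorted: 'efkt'
Compare sorted forms: 'cgns' != 'efkt'
Anagram: No


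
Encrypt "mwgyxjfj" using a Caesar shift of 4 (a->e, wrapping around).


Input: 'mwgyxjfj', shift = 4
Operation: for each letter, (position + 4) mod 26
Mapping: 'm'(12+4=16)->'q', 'w'(22+4=26, 26 mod 26=0)->'a', 'g'(6+4=10)->'k', 'y'(24+4=28, 28 mod 26=2)->'c', 'x'(23+4=27, 27 mod 26=1)->'b', 'j'(9+4=13)->'n', 'f'(5+4=9)->'j', 'j'(9+4=13)->'n'
Result: qakcbnjn


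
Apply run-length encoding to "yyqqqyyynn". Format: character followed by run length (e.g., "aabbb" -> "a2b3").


Input: 'yyqqqyyynn'
Operation: identify consecutive runs
Runs: 'yy' -> y2, 'qqq' -> q3, 'yyy' -> y3, 'nn' -> n2
Encoded: y2q3y3n2


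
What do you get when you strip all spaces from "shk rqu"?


Input string: 'shk rqu'
Operation: remove all spaces
Words: 'shk', 'rqu'
Join without spaces: shkrqu


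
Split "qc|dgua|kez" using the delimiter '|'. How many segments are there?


Input string: 'qc|dgua|kez'
Delimiter: '|'
Split result: 'qc', 'dgua', 'kez'
Number of parts: 3


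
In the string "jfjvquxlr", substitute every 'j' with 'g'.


Input string: 'jfjvquxlr'
Operation: replace 'j' with 'g'
Positions of 'j': 0, 2
After replacement: gfgvquxlr


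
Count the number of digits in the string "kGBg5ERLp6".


Input string: 'kGBg5ERLp6'
Operation: count digit characters (0-9)
Scan: 'k', 'G', 'B', 'g', '5'(digit), 'E', 'R', 'L', 'p', '6'(digit)
Digits found: 2
Result: 2


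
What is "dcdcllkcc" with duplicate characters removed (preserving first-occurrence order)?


Input: 'dcdcllkcc'
Operation: keep first occurrence of each character
Scan: s[0]='d' new -> keep; s[1]='c' new -> keep; s[2]='d' seen -> skip; s[3]='c' seen -> skip; s[4]='l' new -> keep; s[5]='l' seen -> skip; s[6]='k' new -> keep; s[7]='c' seen -> skip; s[8]='c' seen -> skip
Result: dclk
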